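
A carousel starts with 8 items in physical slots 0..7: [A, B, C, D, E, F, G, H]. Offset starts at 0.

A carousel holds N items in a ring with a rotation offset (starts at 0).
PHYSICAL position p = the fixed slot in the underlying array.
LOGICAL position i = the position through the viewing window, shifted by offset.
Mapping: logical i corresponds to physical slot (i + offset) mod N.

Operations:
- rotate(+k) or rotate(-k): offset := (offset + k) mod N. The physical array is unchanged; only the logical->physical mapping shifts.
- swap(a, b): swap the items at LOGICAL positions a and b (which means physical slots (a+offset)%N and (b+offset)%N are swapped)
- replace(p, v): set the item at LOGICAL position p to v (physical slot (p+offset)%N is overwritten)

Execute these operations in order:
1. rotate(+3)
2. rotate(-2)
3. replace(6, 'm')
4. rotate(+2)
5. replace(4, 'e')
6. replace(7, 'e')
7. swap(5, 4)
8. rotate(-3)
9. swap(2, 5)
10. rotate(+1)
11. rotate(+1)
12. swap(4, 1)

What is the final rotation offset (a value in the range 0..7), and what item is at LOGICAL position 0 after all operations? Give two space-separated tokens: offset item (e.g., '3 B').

Answer: 2 F

Derivation:
After op 1 (rotate(+3)): offset=3, physical=[A,B,C,D,E,F,G,H], logical=[D,E,F,G,H,A,B,C]
After op 2 (rotate(-2)): offset=1, physical=[A,B,C,D,E,F,G,H], logical=[B,C,D,E,F,G,H,A]
After op 3 (replace(6, 'm')): offset=1, physical=[A,B,C,D,E,F,G,m], logical=[B,C,D,E,F,G,m,A]
After op 4 (rotate(+2)): offset=3, physical=[A,B,C,D,E,F,G,m], logical=[D,E,F,G,m,A,B,C]
After op 5 (replace(4, 'e')): offset=3, physical=[A,B,C,D,E,F,G,e], logical=[D,E,F,G,e,A,B,C]
After op 6 (replace(7, 'e')): offset=3, physical=[A,B,e,D,E,F,G,e], logical=[D,E,F,G,e,A,B,e]
After op 7 (swap(5, 4)): offset=3, physical=[e,B,e,D,E,F,G,A], logical=[D,E,F,G,A,e,B,e]
After op 8 (rotate(-3)): offset=0, physical=[e,B,e,D,E,F,G,A], logical=[e,B,e,D,E,F,G,A]
After op 9 (swap(2, 5)): offset=0, physical=[e,B,F,D,E,e,G,A], logical=[e,B,F,D,E,e,G,A]
After op 10 (rotate(+1)): offset=1, physical=[e,B,F,D,E,e,G,A], logical=[B,F,D,E,e,G,A,e]
After op 11 (rotate(+1)): offset=2, physical=[e,B,F,D,E,e,G,A], logical=[F,D,E,e,G,A,e,B]
After op 12 (swap(4, 1)): offset=2, physical=[e,B,F,G,E,e,D,A], logical=[F,G,E,e,D,A,e,B]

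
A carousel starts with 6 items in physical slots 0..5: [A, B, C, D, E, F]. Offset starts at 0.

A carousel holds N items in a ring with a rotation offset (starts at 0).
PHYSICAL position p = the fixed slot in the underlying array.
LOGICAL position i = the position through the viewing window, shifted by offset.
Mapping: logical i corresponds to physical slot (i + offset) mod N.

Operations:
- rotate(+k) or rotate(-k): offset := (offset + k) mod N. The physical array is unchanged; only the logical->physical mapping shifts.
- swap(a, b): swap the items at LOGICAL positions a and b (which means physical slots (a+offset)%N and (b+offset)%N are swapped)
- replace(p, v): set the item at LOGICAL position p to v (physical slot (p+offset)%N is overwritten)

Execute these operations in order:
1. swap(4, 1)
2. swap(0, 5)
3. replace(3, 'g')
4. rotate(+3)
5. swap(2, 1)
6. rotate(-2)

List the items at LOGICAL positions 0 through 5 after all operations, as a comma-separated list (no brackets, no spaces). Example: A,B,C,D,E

After op 1 (swap(4, 1)): offset=0, physical=[A,E,C,D,B,F], logical=[A,E,C,D,B,F]
After op 2 (swap(0, 5)): offset=0, physical=[F,E,C,D,B,A], logical=[F,E,C,D,B,A]
After op 3 (replace(3, 'g')): offset=0, physical=[F,E,C,g,B,A], logical=[F,E,C,g,B,A]
After op 4 (rotate(+3)): offset=3, physical=[F,E,C,g,B,A], logical=[g,B,A,F,E,C]
After op 5 (swap(2, 1)): offset=3, physical=[F,E,C,g,A,B], logical=[g,A,B,F,E,C]
After op 6 (rotate(-2)): offset=1, physical=[F,E,C,g,A,B], logical=[E,C,g,A,B,F]

Answer: E,C,g,A,B,F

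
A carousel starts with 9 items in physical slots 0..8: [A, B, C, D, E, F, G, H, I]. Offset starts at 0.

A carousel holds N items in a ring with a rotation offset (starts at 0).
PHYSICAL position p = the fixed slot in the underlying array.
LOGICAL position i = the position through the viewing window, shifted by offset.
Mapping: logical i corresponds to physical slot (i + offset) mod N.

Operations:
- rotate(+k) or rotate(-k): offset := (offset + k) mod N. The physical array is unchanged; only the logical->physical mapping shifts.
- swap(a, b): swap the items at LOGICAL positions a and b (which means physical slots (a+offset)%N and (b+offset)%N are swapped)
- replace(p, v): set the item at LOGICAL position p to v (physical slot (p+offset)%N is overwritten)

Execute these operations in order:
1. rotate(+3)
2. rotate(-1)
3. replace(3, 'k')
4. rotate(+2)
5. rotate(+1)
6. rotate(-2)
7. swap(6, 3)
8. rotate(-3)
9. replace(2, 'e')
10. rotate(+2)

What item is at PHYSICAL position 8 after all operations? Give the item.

After op 1 (rotate(+3)): offset=3, physical=[A,B,C,D,E,F,G,H,I], logical=[D,E,F,G,H,I,A,B,C]
After op 2 (rotate(-1)): offset=2, physical=[A,B,C,D,E,F,G,H,I], logical=[C,D,E,F,G,H,I,A,B]
After op 3 (replace(3, 'k')): offset=2, physical=[A,B,C,D,E,k,G,H,I], logical=[C,D,E,k,G,H,I,A,B]
After op 4 (rotate(+2)): offset=4, physical=[A,B,C,D,E,k,G,H,I], logical=[E,k,G,H,I,A,B,C,D]
After op 5 (rotate(+1)): offset=5, physical=[A,B,C,D,E,k,G,H,I], logical=[k,G,H,I,A,B,C,D,E]
After op 6 (rotate(-2)): offset=3, physical=[A,B,C,D,E,k,G,H,I], logical=[D,E,k,G,H,I,A,B,C]
After op 7 (swap(6, 3)): offset=3, physical=[G,B,C,D,E,k,A,H,I], logical=[D,E,k,A,H,I,G,B,C]
After op 8 (rotate(-3)): offset=0, physical=[G,B,C,D,E,k,A,H,I], logical=[G,B,C,D,E,k,A,H,I]
After op 9 (replace(2, 'e')): offset=0, physical=[G,B,e,D,E,k,A,H,I], logical=[G,B,e,D,E,k,A,H,I]
After op 10 (rotate(+2)): offset=2, physical=[G,B,e,D,E,k,A,H,I], logical=[e,D,E,k,A,H,I,G,B]

Answer: I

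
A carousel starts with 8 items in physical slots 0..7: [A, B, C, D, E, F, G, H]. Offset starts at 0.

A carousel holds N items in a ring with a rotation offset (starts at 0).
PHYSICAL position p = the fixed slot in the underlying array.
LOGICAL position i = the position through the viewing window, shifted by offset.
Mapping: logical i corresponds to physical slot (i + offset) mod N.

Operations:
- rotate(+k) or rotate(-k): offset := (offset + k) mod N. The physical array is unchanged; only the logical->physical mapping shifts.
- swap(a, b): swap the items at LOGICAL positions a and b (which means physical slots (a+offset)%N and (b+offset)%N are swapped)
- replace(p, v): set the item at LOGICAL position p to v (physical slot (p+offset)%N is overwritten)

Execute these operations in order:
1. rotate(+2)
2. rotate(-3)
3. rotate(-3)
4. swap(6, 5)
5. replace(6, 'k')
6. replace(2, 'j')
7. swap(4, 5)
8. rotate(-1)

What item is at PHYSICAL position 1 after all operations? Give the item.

Answer: A

Derivation:
After op 1 (rotate(+2)): offset=2, physical=[A,B,C,D,E,F,G,H], logical=[C,D,E,F,G,H,A,B]
After op 2 (rotate(-3)): offset=7, physical=[A,B,C,D,E,F,G,H], logical=[H,A,B,C,D,E,F,G]
After op 3 (rotate(-3)): offset=4, physical=[A,B,C,D,E,F,G,H], logical=[E,F,G,H,A,B,C,D]
After op 4 (swap(6, 5)): offset=4, physical=[A,C,B,D,E,F,G,H], logical=[E,F,G,H,A,C,B,D]
After op 5 (replace(6, 'k')): offset=4, physical=[A,C,k,D,E,F,G,H], logical=[E,F,G,H,A,C,k,D]
After op 6 (replace(2, 'j')): offset=4, physical=[A,C,k,D,E,F,j,H], logical=[E,F,j,H,A,C,k,D]
After op 7 (swap(4, 5)): offset=4, physical=[C,A,k,D,E,F,j,H], logical=[E,F,j,H,C,A,k,D]
After op 8 (rotate(-1)): offset=3, physical=[C,A,k,D,E,F,j,H], logical=[D,E,F,j,H,C,A,k]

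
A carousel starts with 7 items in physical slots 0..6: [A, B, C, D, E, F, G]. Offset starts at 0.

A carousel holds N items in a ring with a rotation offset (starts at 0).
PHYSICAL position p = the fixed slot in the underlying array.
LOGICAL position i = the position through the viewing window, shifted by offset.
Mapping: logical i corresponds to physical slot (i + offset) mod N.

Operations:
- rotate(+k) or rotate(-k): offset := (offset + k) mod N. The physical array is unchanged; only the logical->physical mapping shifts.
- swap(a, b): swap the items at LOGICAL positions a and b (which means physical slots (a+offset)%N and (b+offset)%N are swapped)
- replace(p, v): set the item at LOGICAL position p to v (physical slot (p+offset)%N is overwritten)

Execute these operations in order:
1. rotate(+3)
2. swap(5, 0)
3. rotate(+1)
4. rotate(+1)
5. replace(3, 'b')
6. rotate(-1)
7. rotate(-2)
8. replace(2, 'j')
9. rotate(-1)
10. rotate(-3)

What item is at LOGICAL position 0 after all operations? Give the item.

Answer: F

Derivation:
After op 1 (rotate(+3)): offset=3, physical=[A,B,C,D,E,F,G], logical=[D,E,F,G,A,B,C]
After op 2 (swap(5, 0)): offset=3, physical=[A,D,C,B,E,F,G], logical=[B,E,F,G,A,D,C]
After op 3 (rotate(+1)): offset=4, physical=[A,D,C,B,E,F,G], logical=[E,F,G,A,D,C,B]
After op 4 (rotate(+1)): offset=5, physical=[A,D,C,B,E,F,G], logical=[F,G,A,D,C,B,E]
After op 5 (replace(3, 'b')): offset=5, physical=[A,b,C,B,E,F,G], logical=[F,G,A,b,C,B,E]
After op 6 (rotate(-1)): offset=4, physical=[A,b,C,B,E,F,G], logical=[E,F,G,A,b,C,B]
After op 7 (rotate(-2)): offset=2, physical=[A,b,C,B,E,F,G], logical=[C,B,E,F,G,A,b]
After op 8 (replace(2, 'j')): offset=2, physical=[A,b,C,B,j,F,G], logical=[C,B,j,F,G,A,b]
After op 9 (rotate(-1)): offset=1, physical=[A,b,C,B,j,F,G], logical=[b,C,B,j,F,G,A]
After op 10 (rotate(-3)): offset=5, physical=[A,b,C,B,j,F,G], logical=[F,G,A,b,C,B,j]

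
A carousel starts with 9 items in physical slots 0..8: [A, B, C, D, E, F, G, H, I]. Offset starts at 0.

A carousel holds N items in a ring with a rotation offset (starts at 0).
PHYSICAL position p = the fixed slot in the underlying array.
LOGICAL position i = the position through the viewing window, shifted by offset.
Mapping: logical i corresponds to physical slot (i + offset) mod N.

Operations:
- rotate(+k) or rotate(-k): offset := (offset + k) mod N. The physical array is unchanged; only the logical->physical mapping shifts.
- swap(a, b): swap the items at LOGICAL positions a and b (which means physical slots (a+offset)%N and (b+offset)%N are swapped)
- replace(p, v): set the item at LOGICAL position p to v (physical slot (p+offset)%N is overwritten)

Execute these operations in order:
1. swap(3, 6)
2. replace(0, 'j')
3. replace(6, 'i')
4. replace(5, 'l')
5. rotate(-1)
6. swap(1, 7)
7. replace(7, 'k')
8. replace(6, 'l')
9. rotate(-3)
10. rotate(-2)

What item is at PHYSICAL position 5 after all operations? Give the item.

Answer: l

Derivation:
After op 1 (swap(3, 6)): offset=0, physical=[A,B,C,G,E,F,D,H,I], logical=[A,B,C,G,E,F,D,H,I]
After op 2 (replace(0, 'j')): offset=0, physical=[j,B,C,G,E,F,D,H,I], logical=[j,B,C,G,E,F,D,H,I]
After op 3 (replace(6, 'i')): offset=0, physical=[j,B,C,G,E,F,i,H,I], logical=[j,B,C,G,E,F,i,H,I]
After op 4 (replace(5, 'l')): offset=0, physical=[j,B,C,G,E,l,i,H,I], logical=[j,B,C,G,E,l,i,H,I]
After op 5 (rotate(-1)): offset=8, physical=[j,B,C,G,E,l,i,H,I], logical=[I,j,B,C,G,E,l,i,H]
After op 6 (swap(1, 7)): offset=8, physical=[i,B,C,G,E,l,j,H,I], logical=[I,i,B,C,G,E,l,j,H]
After op 7 (replace(7, 'k')): offset=8, physical=[i,B,C,G,E,l,k,H,I], logical=[I,i,B,C,G,E,l,k,H]
After op 8 (replace(6, 'l')): offset=8, physical=[i,B,C,G,E,l,k,H,I], logical=[I,i,B,C,G,E,l,k,H]
After op 9 (rotate(-3)): offset=5, physical=[i,B,C,G,E,l,k,H,I], logical=[l,k,H,I,i,B,C,G,E]
After op 10 (rotate(-2)): offset=3, physical=[i,B,C,G,E,l,k,H,I], logical=[G,E,l,k,H,I,i,B,C]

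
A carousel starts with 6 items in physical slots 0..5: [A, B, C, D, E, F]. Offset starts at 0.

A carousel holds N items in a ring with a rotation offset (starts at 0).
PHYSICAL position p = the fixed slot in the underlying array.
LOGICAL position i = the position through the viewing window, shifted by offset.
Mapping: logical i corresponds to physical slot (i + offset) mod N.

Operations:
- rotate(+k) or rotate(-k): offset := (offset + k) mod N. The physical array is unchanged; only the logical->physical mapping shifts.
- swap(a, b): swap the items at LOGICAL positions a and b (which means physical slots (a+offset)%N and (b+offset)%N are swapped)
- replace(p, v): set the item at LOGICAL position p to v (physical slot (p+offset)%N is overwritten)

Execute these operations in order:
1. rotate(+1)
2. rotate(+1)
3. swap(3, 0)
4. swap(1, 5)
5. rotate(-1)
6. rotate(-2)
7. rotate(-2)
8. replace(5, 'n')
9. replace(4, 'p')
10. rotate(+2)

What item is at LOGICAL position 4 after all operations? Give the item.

After op 1 (rotate(+1)): offset=1, physical=[A,B,C,D,E,F], logical=[B,C,D,E,F,A]
After op 2 (rotate(+1)): offset=2, physical=[A,B,C,D,E,F], logical=[C,D,E,F,A,B]
After op 3 (swap(3, 0)): offset=2, physical=[A,B,F,D,E,C], logical=[F,D,E,C,A,B]
After op 4 (swap(1, 5)): offset=2, physical=[A,D,F,B,E,C], logical=[F,B,E,C,A,D]
After op 5 (rotate(-1)): offset=1, physical=[A,D,F,B,E,C], logical=[D,F,B,E,C,A]
After op 6 (rotate(-2)): offset=5, physical=[A,D,F,B,E,C], logical=[C,A,D,F,B,E]
After op 7 (rotate(-2)): offset=3, physical=[A,D,F,B,E,C], logical=[B,E,C,A,D,F]
After op 8 (replace(5, 'n')): offset=3, physical=[A,D,n,B,E,C], logical=[B,E,C,A,D,n]
After op 9 (replace(4, 'p')): offset=3, physical=[A,p,n,B,E,C], logical=[B,E,C,A,p,n]
After op 10 (rotate(+2)): offset=5, physical=[A,p,n,B,E,C], logical=[C,A,p,n,B,E]

Answer: B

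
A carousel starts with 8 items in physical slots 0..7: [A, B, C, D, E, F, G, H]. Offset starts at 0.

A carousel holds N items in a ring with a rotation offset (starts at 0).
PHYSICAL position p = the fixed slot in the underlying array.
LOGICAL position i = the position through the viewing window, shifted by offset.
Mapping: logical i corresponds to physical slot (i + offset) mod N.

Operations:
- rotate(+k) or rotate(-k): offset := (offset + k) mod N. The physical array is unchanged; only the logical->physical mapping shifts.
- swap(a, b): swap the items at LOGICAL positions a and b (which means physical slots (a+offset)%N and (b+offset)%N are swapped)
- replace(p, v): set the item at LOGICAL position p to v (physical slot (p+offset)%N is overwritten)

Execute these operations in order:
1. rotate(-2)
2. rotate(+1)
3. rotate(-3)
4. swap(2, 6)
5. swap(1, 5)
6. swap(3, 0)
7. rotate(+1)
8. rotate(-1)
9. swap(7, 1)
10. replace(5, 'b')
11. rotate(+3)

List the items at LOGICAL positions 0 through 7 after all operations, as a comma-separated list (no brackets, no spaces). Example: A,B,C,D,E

Answer: E,A,b,G,B,H,D,C

Derivation:
After op 1 (rotate(-2)): offset=6, physical=[A,B,C,D,E,F,G,H], logical=[G,H,A,B,C,D,E,F]
After op 2 (rotate(+1)): offset=7, physical=[A,B,C,D,E,F,G,H], logical=[H,A,B,C,D,E,F,G]
After op 3 (rotate(-3)): offset=4, physical=[A,B,C,D,E,F,G,H], logical=[E,F,G,H,A,B,C,D]
After op 4 (swap(2, 6)): offset=4, physical=[A,B,G,D,E,F,C,H], logical=[E,F,C,H,A,B,G,D]
After op 5 (swap(1, 5)): offset=4, physical=[A,F,G,D,E,B,C,H], logical=[E,B,C,H,A,F,G,D]
After op 6 (swap(3, 0)): offset=4, physical=[A,F,G,D,H,B,C,E], logical=[H,B,C,E,A,F,G,D]
After op 7 (rotate(+1)): offset=5, physical=[A,F,G,D,H,B,C,E], logical=[B,C,E,A,F,G,D,H]
After op 8 (rotate(-1)): offset=4, physical=[A,F,G,D,H,B,C,E], logical=[H,B,C,E,A,F,G,D]
After op 9 (swap(7, 1)): offset=4, physical=[A,F,G,B,H,D,C,E], logical=[H,D,C,E,A,F,G,B]
After op 10 (replace(5, 'b')): offset=4, physical=[A,b,G,B,H,D,C,E], logical=[H,D,C,E,A,b,G,B]
After op 11 (rotate(+3)): offset=7, physical=[A,b,G,B,H,D,C,E], logical=[E,A,b,G,B,H,D,C]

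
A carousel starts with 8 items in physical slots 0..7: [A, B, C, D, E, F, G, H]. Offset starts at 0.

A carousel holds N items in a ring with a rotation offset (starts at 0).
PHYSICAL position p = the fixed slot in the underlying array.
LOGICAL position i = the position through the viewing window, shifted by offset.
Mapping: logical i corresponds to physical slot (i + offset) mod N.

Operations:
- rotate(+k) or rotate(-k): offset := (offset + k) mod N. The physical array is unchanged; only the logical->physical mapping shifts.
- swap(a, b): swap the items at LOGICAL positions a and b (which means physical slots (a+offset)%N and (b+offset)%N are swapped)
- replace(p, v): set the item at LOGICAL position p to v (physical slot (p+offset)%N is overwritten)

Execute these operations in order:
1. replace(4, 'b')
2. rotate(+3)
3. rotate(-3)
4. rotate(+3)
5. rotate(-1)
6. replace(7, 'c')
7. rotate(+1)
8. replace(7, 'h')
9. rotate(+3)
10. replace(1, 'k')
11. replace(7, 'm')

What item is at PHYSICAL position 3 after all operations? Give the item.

After op 1 (replace(4, 'b')): offset=0, physical=[A,B,C,D,b,F,G,H], logical=[A,B,C,D,b,F,G,H]
After op 2 (rotate(+3)): offset=3, physical=[A,B,C,D,b,F,G,H], logical=[D,b,F,G,H,A,B,C]
After op 3 (rotate(-3)): offset=0, physical=[A,B,C,D,b,F,G,H], logical=[A,B,C,D,b,F,G,H]
After op 4 (rotate(+3)): offset=3, physical=[A,B,C,D,b,F,G,H], logical=[D,b,F,G,H,A,B,C]
After op 5 (rotate(-1)): offset=2, physical=[A,B,C,D,b,F,G,H], logical=[C,D,b,F,G,H,A,B]
After op 6 (replace(7, 'c')): offset=2, physical=[A,c,C,D,b,F,G,H], logical=[C,D,b,F,G,H,A,c]
After op 7 (rotate(+1)): offset=3, physical=[A,c,C,D,b,F,G,H], logical=[D,b,F,G,H,A,c,C]
After op 8 (replace(7, 'h')): offset=3, physical=[A,c,h,D,b,F,G,H], logical=[D,b,F,G,H,A,c,h]
After op 9 (rotate(+3)): offset=6, physical=[A,c,h,D,b,F,G,H], logical=[G,H,A,c,h,D,b,F]
After op 10 (replace(1, 'k')): offset=6, physical=[A,c,h,D,b,F,G,k], logical=[G,k,A,c,h,D,b,F]
After op 11 (replace(7, 'm')): offset=6, physical=[A,c,h,D,b,m,G,k], logical=[G,k,A,c,h,D,b,m]

Answer: D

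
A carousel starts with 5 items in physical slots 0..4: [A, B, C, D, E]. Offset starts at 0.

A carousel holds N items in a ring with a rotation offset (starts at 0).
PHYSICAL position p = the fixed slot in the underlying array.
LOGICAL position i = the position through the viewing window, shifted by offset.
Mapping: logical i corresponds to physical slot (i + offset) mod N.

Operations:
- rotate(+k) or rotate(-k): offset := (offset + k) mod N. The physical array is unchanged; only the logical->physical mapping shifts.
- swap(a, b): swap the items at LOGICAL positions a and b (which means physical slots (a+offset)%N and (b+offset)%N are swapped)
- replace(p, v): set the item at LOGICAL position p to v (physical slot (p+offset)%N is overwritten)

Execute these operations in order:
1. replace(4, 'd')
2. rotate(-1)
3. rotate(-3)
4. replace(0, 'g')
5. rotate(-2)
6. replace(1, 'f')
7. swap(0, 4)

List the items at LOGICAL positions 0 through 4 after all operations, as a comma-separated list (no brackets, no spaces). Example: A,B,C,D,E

Answer: D,f,g,C,d

Derivation:
After op 1 (replace(4, 'd')): offset=0, physical=[A,B,C,D,d], logical=[A,B,C,D,d]
After op 2 (rotate(-1)): offset=4, physical=[A,B,C,D,d], logical=[d,A,B,C,D]
After op 3 (rotate(-3)): offset=1, physical=[A,B,C,D,d], logical=[B,C,D,d,A]
After op 4 (replace(0, 'g')): offset=1, physical=[A,g,C,D,d], logical=[g,C,D,d,A]
After op 5 (rotate(-2)): offset=4, physical=[A,g,C,D,d], logical=[d,A,g,C,D]
After op 6 (replace(1, 'f')): offset=4, physical=[f,g,C,D,d], logical=[d,f,g,C,D]
After op 7 (swap(0, 4)): offset=4, physical=[f,g,C,d,D], logical=[D,f,g,C,d]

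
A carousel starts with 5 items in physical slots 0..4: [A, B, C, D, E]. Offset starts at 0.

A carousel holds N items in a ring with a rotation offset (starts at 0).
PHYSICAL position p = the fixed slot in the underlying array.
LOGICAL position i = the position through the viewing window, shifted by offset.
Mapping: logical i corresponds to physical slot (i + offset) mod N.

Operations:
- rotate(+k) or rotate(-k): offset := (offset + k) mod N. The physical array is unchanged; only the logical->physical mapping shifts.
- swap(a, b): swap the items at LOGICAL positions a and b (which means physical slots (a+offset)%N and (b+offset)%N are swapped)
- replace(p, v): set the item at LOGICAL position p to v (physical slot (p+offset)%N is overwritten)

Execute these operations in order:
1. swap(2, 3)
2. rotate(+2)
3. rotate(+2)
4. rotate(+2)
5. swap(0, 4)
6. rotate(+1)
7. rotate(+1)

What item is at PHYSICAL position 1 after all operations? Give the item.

After op 1 (swap(2, 3)): offset=0, physical=[A,B,D,C,E], logical=[A,B,D,C,E]
After op 2 (rotate(+2)): offset=2, physical=[A,B,D,C,E], logical=[D,C,E,A,B]
After op 3 (rotate(+2)): offset=4, physical=[A,B,D,C,E], logical=[E,A,B,D,C]
After op 4 (rotate(+2)): offset=1, physical=[A,B,D,C,E], logical=[B,D,C,E,A]
After op 5 (swap(0, 4)): offset=1, physical=[B,A,D,C,E], logical=[A,D,C,E,B]
After op 6 (rotate(+1)): offset=2, physical=[B,A,D,C,E], logical=[D,C,E,B,A]
After op 7 (rotate(+1)): offset=3, physical=[B,A,D,C,E], logical=[C,E,B,A,D]

Answer: A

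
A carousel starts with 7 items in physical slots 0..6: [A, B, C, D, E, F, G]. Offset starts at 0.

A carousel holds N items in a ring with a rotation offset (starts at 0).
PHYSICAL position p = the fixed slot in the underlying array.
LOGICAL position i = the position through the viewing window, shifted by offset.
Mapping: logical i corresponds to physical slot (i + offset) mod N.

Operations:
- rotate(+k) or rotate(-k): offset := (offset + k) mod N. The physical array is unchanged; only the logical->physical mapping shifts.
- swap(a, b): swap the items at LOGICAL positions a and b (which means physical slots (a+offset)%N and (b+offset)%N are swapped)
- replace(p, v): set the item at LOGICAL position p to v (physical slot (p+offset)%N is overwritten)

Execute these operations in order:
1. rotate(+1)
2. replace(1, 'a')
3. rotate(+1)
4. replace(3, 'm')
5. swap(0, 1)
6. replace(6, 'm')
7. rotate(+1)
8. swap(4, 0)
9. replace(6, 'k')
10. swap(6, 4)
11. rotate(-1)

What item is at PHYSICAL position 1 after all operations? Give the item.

After op 1 (rotate(+1)): offset=1, physical=[A,B,C,D,E,F,G], logical=[B,C,D,E,F,G,A]
After op 2 (replace(1, 'a')): offset=1, physical=[A,B,a,D,E,F,G], logical=[B,a,D,E,F,G,A]
After op 3 (rotate(+1)): offset=2, physical=[A,B,a,D,E,F,G], logical=[a,D,E,F,G,A,B]
After op 4 (replace(3, 'm')): offset=2, physical=[A,B,a,D,E,m,G], logical=[a,D,E,m,G,A,B]
After op 5 (swap(0, 1)): offset=2, physical=[A,B,D,a,E,m,G], logical=[D,a,E,m,G,A,B]
After op 6 (replace(6, 'm')): offset=2, physical=[A,m,D,a,E,m,G], logical=[D,a,E,m,G,A,m]
After op 7 (rotate(+1)): offset=3, physical=[A,m,D,a,E,m,G], logical=[a,E,m,G,A,m,D]
After op 8 (swap(4, 0)): offset=3, physical=[a,m,D,A,E,m,G], logical=[A,E,m,G,a,m,D]
After op 9 (replace(6, 'k')): offset=3, physical=[a,m,k,A,E,m,G], logical=[A,E,m,G,a,m,k]
After op 10 (swap(6, 4)): offset=3, physical=[k,m,a,A,E,m,G], logical=[A,E,m,G,k,m,a]
After op 11 (rotate(-1)): offset=2, physical=[k,m,a,A,E,m,G], logical=[a,A,E,m,G,k,m]

Answer: m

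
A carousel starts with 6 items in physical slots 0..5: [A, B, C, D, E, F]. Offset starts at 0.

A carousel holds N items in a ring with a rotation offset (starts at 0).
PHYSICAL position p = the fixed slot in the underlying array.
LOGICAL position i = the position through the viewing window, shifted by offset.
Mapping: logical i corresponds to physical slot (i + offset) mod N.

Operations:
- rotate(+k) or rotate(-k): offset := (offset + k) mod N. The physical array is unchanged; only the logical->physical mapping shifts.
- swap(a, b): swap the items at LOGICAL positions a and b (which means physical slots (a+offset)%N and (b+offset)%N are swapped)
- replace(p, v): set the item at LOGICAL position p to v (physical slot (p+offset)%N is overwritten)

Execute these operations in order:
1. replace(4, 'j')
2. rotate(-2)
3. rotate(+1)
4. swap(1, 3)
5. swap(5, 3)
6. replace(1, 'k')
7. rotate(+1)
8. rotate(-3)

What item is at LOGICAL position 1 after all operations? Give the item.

Answer: A

Derivation:
After op 1 (replace(4, 'j')): offset=0, physical=[A,B,C,D,j,F], logical=[A,B,C,D,j,F]
After op 2 (rotate(-2)): offset=4, physical=[A,B,C,D,j,F], logical=[j,F,A,B,C,D]
After op 3 (rotate(+1)): offset=5, physical=[A,B,C,D,j,F], logical=[F,A,B,C,D,j]
After op 4 (swap(1, 3)): offset=5, physical=[C,B,A,D,j,F], logical=[F,C,B,A,D,j]
After op 5 (swap(5, 3)): offset=5, physical=[C,B,j,D,A,F], logical=[F,C,B,j,D,A]
After op 6 (replace(1, 'k')): offset=5, physical=[k,B,j,D,A,F], logical=[F,k,B,j,D,A]
After op 7 (rotate(+1)): offset=0, physical=[k,B,j,D,A,F], logical=[k,B,j,D,A,F]
After op 8 (rotate(-3)): offset=3, physical=[k,B,j,D,A,F], logical=[D,A,F,k,B,j]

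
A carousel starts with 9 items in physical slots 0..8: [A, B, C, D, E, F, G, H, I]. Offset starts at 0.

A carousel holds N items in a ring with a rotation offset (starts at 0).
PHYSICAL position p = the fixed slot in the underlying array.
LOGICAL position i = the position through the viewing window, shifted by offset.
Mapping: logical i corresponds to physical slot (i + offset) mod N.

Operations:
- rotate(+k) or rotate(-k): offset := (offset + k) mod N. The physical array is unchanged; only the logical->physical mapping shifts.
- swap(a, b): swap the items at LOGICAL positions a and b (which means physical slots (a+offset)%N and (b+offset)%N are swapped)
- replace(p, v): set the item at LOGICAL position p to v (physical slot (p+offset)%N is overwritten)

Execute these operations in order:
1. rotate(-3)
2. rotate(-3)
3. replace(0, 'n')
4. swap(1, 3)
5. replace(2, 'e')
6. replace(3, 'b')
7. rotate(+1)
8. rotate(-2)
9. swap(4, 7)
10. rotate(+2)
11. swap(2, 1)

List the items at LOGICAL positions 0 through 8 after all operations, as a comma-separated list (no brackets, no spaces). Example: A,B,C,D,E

Answer: G,A,e,H,I,b,B,C,n

Derivation:
After op 1 (rotate(-3)): offset=6, physical=[A,B,C,D,E,F,G,H,I], logical=[G,H,I,A,B,C,D,E,F]
After op 2 (rotate(-3)): offset=3, physical=[A,B,C,D,E,F,G,H,I], logical=[D,E,F,G,H,I,A,B,C]
After op 3 (replace(0, 'n')): offset=3, physical=[A,B,C,n,E,F,G,H,I], logical=[n,E,F,G,H,I,A,B,C]
After op 4 (swap(1, 3)): offset=3, physical=[A,B,C,n,G,F,E,H,I], logical=[n,G,F,E,H,I,A,B,C]
After op 5 (replace(2, 'e')): offset=3, physical=[A,B,C,n,G,e,E,H,I], logical=[n,G,e,E,H,I,A,B,C]
After op 6 (replace(3, 'b')): offset=3, physical=[A,B,C,n,G,e,b,H,I], logical=[n,G,e,b,H,I,A,B,C]
After op 7 (rotate(+1)): offset=4, physical=[A,B,C,n,G,e,b,H,I], logical=[G,e,b,H,I,A,B,C,n]
After op 8 (rotate(-2)): offset=2, physical=[A,B,C,n,G,e,b,H,I], logical=[C,n,G,e,b,H,I,A,B]
After op 9 (swap(4, 7)): offset=2, physical=[b,B,C,n,G,e,A,H,I], logical=[C,n,G,e,A,H,I,b,B]
After op 10 (rotate(+2)): offset=4, physical=[b,B,C,n,G,e,A,H,I], logical=[G,e,A,H,I,b,B,C,n]
After op 11 (swap(2, 1)): offset=4, physical=[b,B,C,n,G,A,e,H,I], logical=[G,A,e,H,I,b,B,C,n]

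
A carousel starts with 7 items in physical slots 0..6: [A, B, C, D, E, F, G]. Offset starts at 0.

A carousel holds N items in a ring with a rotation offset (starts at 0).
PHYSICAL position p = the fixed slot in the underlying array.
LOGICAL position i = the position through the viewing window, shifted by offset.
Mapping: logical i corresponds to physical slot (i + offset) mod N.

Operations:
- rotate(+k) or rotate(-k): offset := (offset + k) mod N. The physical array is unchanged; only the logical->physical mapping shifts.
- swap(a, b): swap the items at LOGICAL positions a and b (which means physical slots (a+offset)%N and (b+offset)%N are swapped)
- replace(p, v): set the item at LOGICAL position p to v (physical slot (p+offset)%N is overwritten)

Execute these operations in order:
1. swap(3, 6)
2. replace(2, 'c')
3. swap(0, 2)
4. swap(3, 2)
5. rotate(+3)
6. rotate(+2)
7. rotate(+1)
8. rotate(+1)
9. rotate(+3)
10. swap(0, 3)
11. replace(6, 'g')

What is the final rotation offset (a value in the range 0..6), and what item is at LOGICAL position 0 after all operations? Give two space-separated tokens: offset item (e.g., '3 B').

Answer: 3 D

Derivation:
After op 1 (swap(3, 6)): offset=0, physical=[A,B,C,G,E,F,D], logical=[A,B,C,G,E,F,D]
After op 2 (replace(2, 'c')): offset=0, physical=[A,B,c,G,E,F,D], logical=[A,B,c,G,E,F,D]
After op 3 (swap(0, 2)): offset=0, physical=[c,B,A,G,E,F,D], logical=[c,B,A,G,E,F,D]
After op 4 (swap(3, 2)): offset=0, physical=[c,B,G,A,E,F,D], logical=[c,B,G,A,E,F,D]
After op 5 (rotate(+3)): offset=3, physical=[c,B,G,A,E,F,D], logical=[A,E,F,D,c,B,G]
After op 6 (rotate(+2)): offset=5, physical=[c,B,G,A,E,F,D], logical=[F,D,c,B,G,A,E]
After op 7 (rotate(+1)): offset=6, physical=[c,B,G,A,E,F,D], logical=[D,c,B,G,A,E,F]
After op 8 (rotate(+1)): offset=0, physical=[c,B,G,A,E,F,D], logical=[c,B,G,A,E,F,D]
After op 9 (rotate(+3)): offset=3, physical=[c,B,G,A,E,F,D], logical=[A,E,F,D,c,B,G]
After op 10 (swap(0, 3)): offset=3, physical=[c,B,G,D,E,F,A], logical=[D,E,F,A,c,B,G]
After op 11 (replace(6, 'g')): offset=3, physical=[c,B,g,D,E,F,A], logical=[D,E,F,A,c,B,g]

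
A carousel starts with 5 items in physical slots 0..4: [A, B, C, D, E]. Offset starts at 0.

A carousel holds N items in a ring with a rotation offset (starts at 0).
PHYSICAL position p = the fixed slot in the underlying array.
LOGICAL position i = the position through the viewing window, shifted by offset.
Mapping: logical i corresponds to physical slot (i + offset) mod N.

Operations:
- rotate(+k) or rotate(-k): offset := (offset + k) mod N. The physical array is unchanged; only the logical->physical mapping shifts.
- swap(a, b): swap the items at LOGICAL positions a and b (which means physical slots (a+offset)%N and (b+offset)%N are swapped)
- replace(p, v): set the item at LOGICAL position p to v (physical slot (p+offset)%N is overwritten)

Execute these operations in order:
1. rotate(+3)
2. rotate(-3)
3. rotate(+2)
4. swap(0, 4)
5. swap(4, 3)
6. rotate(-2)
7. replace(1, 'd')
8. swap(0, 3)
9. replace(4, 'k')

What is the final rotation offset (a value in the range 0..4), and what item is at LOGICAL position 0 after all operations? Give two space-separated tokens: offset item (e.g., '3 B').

Answer: 0 D

Derivation:
After op 1 (rotate(+3)): offset=3, physical=[A,B,C,D,E], logical=[D,E,A,B,C]
After op 2 (rotate(-3)): offset=0, physical=[A,B,C,D,E], logical=[A,B,C,D,E]
After op 3 (rotate(+2)): offset=2, physical=[A,B,C,D,E], logical=[C,D,E,A,B]
After op 4 (swap(0, 4)): offset=2, physical=[A,C,B,D,E], logical=[B,D,E,A,C]
After op 5 (swap(4, 3)): offset=2, physical=[C,A,B,D,E], logical=[B,D,E,C,A]
After op 6 (rotate(-2)): offset=0, physical=[C,A,B,D,E], logical=[C,A,B,D,E]
After op 7 (replace(1, 'd')): offset=0, physical=[C,d,B,D,E], logical=[C,d,B,D,E]
After op 8 (swap(0, 3)): offset=0, physical=[D,d,B,C,E], logical=[D,d,B,C,E]
After op 9 (replace(4, 'k')): offset=0, physical=[D,d,B,C,k], logical=[D,d,B,C,k]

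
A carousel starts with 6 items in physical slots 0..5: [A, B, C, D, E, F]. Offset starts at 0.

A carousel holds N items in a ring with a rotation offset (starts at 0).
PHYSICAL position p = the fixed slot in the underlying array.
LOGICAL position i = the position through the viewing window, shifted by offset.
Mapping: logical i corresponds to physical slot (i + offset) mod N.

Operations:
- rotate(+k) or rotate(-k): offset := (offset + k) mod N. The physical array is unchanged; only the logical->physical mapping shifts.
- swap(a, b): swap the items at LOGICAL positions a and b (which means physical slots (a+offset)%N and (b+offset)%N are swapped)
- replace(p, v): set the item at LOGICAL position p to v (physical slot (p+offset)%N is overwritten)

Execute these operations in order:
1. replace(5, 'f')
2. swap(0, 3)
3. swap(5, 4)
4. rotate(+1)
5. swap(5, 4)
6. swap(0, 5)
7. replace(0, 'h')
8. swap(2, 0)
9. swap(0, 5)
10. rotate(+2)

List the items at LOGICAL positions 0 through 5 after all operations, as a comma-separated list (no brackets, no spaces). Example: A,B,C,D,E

After op 1 (replace(5, 'f')): offset=0, physical=[A,B,C,D,E,f], logical=[A,B,C,D,E,f]
After op 2 (swap(0, 3)): offset=0, physical=[D,B,C,A,E,f], logical=[D,B,C,A,E,f]
After op 3 (swap(5, 4)): offset=0, physical=[D,B,C,A,f,E], logical=[D,B,C,A,f,E]
After op 4 (rotate(+1)): offset=1, physical=[D,B,C,A,f,E], logical=[B,C,A,f,E,D]
After op 5 (swap(5, 4)): offset=1, physical=[E,B,C,A,f,D], logical=[B,C,A,f,D,E]
After op 6 (swap(0, 5)): offset=1, physical=[B,E,C,A,f,D], logical=[E,C,A,f,D,B]
After op 7 (replace(0, 'h')): offset=1, physical=[B,h,C,A,f,D], logical=[h,C,A,f,D,B]
After op 8 (swap(2, 0)): offset=1, physical=[B,A,C,h,f,D], logical=[A,C,h,f,D,B]
After op 9 (swap(0, 5)): offset=1, physical=[A,B,C,h,f,D], logical=[B,C,h,f,D,A]
After op 10 (rotate(+2)): offset=3, physical=[A,B,C,h,f,D], logical=[h,f,D,A,B,C]

Answer: h,f,D,A,B,C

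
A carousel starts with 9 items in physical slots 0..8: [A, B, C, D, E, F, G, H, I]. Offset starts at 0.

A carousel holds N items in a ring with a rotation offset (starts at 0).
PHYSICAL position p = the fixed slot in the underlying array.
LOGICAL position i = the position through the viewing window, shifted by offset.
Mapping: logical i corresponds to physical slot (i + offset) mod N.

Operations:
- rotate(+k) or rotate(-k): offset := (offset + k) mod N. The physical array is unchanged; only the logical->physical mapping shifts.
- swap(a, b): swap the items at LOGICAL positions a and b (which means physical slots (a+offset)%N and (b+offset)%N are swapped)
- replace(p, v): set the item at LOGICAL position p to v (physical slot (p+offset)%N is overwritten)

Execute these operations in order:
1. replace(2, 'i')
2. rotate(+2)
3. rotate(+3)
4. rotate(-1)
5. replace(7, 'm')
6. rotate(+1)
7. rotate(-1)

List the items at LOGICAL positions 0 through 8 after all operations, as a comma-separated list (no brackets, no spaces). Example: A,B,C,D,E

After op 1 (replace(2, 'i')): offset=0, physical=[A,B,i,D,E,F,G,H,I], logical=[A,B,i,D,E,F,G,H,I]
After op 2 (rotate(+2)): offset=2, physical=[A,B,i,D,E,F,G,H,I], logical=[i,D,E,F,G,H,I,A,B]
After op 3 (rotate(+3)): offset=5, physical=[A,B,i,D,E,F,G,H,I], logical=[F,G,H,I,A,B,i,D,E]
After op 4 (rotate(-1)): offset=4, physical=[A,B,i,D,E,F,G,H,I], logical=[E,F,G,H,I,A,B,i,D]
After op 5 (replace(7, 'm')): offset=4, physical=[A,B,m,D,E,F,G,H,I], logical=[E,F,G,H,I,A,B,m,D]
After op 6 (rotate(+1)): offset=5, physical=[A,B,m,D,E,F,G,H,I], logical=[F,G,H,I,A,B,m,D,E]
After op 7 (rotate(-1)): offset=4, physical=[A,B,m,D,E,F,G,H,I], logical=[E,F,G,H,I,A,B,m,D]

Answer: E,F,G,H,I,A,B,m,D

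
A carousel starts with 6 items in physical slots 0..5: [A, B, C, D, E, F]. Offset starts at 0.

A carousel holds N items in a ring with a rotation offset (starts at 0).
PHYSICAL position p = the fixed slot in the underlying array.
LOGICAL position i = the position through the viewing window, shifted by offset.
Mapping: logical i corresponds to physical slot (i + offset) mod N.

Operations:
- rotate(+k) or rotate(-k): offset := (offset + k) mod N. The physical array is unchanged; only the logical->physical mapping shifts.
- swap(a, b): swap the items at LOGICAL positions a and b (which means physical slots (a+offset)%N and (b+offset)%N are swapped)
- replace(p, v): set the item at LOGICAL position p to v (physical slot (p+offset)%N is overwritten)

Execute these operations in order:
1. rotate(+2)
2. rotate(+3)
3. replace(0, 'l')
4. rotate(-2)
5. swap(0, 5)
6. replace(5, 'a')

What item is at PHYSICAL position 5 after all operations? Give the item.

After op 1 (rotate(+2)): offset=2, physical=[A,B,C,D,E,F], logical=[C,D,E,F,A,B]
After op 2 (rotate(+3)): offset=5, physical=[A,B,C,D,E,F], logical=[F,A,B,C,D,E]
After op 3 (replace(0, 'l')): offset=5, physical=[A,B,C,D,E,l], logical=[l,A,B,C,D,E]
After op 4 (rotate(-2)): offset=3, physical=[A,B,C,D,E,l], logical=[D,E,l,A,B,C]
After op 5 (swap(0, 5)): offset=3, physical=[A,B,D,C,E,l], logical=[C,E,l,A,B,D]
After op 6 (replace(5, 'a')): offset=3, physical=[A,B,a,C,E,l], logical=[C,E,l,A,B,a]

Answer: l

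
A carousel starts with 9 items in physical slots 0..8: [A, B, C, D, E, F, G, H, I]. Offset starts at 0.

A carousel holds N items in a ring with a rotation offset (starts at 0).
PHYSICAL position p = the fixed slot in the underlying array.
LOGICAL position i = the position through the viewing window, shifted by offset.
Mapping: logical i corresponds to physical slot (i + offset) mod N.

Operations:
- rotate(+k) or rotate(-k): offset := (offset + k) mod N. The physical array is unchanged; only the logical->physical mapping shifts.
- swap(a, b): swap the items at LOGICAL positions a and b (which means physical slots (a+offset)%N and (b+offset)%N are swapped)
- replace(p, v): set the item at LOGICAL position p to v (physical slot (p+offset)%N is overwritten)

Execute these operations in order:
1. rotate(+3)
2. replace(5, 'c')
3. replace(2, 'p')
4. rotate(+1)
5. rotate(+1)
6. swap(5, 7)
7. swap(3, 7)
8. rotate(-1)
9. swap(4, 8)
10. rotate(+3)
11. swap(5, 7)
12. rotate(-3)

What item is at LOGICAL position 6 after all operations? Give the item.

After op 1 (rotate(+3)): offset=3, physical=[A,B,C,D,E,F,G,H,I], logical=[D,E,F,G,H,I,A,B,C]
After op 2 (replace(5, 'c')): offset=3, physical=[A,B,C,D,E,F,G,H,c], logical=[D,E,F,G,H,c,A,B,C]
After op 3 (replace(2, 'p')): offset=3, physical=[A,B,C,D,E,p,G,H,c], logical=[D,E,p,G,H,c,A,B,C]
After op 4 (rotate(+1)): offset=4, physical=[A,B,C,D,E,p,G,H,c], logical=[E,p,G,H,c,A,B,C,D]
After op 5 (rotate(+1)): offset=5, physical=[A,B,C,D,E,p,G,H,c], logical=[p,G,H,c,A,B,C,D,E]
After op 6 (swap(5, 7)): offset=5, physical=[A,D,C,B,E,p,G,H,c], logical=[p,G,H,c,A,D,C,B,E]
After op 7 (swap(3, 7)): offset=5, physical=[A,D,C,c,E,p,G,H,B], logical=[p,G,H,B,A,D,C,c,E]
After op 8 (rotate(-1)): offset=4, physical=[A,D,C,c,E,p,G,H,B], logical=[E,p,G,H,B,A,D,C,c]
After op 9 (swap(4, 8)): offset=4, physical=[A,D,C,B,E,p,G,H,c], logical=[E,p,G,H,c,A,D,C,B]
After op 10 (rotate(+3)): offset=7, physical=[A,D,C,B,E,p,G,H,c], logical=[H,c,A,D,C,B,E,p,G]
After op 11 (swap(5, 7)): offset=7, physical=[A,D,C,p,E,B,G,H,c], logical=[H,c,A,D,C,p,E,B,G]
After op 12 (rotate(-3)): offset=4, physical=[A,D,C,p,E,B,G,H,c], logical=[E,B,G,H,c,A,D,C,p]

Answer: D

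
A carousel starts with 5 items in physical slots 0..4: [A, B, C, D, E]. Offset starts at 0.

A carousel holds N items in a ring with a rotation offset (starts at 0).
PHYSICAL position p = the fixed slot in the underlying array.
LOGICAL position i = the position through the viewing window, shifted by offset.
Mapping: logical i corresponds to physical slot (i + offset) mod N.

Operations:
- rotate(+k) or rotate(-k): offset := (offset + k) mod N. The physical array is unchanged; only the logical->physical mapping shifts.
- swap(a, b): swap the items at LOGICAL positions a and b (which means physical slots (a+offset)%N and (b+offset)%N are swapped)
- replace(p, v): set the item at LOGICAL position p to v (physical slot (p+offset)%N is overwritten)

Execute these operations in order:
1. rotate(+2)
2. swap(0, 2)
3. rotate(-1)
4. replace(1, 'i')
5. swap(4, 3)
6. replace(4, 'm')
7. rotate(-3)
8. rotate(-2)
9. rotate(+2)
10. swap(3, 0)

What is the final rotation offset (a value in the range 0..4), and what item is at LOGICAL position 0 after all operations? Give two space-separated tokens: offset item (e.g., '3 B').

Answer: 3 B

Derivation:
After op 1 (rotate(+2)): offset=2, physical=[A,B,C,D,E], logical=[C,D,E,A,B]
After op 2 (swap(0, 2)): offset=2, physical=[A,B,E,D,C], logical=[E,D,C,A,B]
After op 3 (rotate(-1)): offset=1, physical=[A,B,E,D,C], logical=[B,E,D,C,A]
After op 4 (replace(1, 'i')): offset=1, physical=[A,B,i,D,C], logical=[B,i,D,C,A]
After op 5 (swap(4, 3)): offset=1, physical=[C,B,i,D,A], logical=[B,i,D,A,C]
After op 6 (replace(4, 'm')): offset=1, physical=[m,B,i,D,A], logical=[B,i,D,A,m]
After op 7 (rotate(-3)): offset=3, physical=[m,B,i,D,A], logical=[D,A,m,B,i]
After op 8 (rotate(-2)): offset=1, physical=[m,B,i,D,A], logical=[B,i,D,A,m]
After op 9 (rotate(+2)): offset=3, physical=[m,B,i,D,A], logical=[D,A,m,B,i]
After op 10 (swap(3, 0)): offset=3, physical=[m,D,i,B,A], logical=[B,A,m,D,i]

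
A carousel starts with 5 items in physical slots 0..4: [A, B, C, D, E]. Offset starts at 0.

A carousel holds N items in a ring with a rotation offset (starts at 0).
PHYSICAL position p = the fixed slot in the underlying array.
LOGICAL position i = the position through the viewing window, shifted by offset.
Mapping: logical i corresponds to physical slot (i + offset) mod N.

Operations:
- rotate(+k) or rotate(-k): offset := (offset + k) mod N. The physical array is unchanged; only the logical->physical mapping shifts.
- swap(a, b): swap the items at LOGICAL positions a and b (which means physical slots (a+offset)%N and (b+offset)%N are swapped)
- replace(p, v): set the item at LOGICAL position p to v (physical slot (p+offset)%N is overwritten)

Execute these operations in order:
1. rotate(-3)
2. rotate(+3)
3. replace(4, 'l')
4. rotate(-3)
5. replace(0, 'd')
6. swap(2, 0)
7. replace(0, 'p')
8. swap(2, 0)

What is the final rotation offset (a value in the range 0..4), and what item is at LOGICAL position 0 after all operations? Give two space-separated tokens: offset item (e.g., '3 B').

Answer: 2 d

Derivation:
After op 1 (rotate(-3)): offset=2, physical=[A,B,C,D,E], logical=[C,D,E,A,B]
After op 2 (rotate(+3)): offset=0, physical=[A,B,C,D,E], logical=[A,B,C,D,E]
After op 3 (replace(4, 'l')): offset=0, physical=[A,B,C,D,l], logical=[A,B,C,D,l]
After op 4 (rotate(-3)): offset=2, physical=[A,B,C,D,l], logical=[C,D,l,A,B]
After op 5 (replace(0, 'd')): offset=2, physical=[A,B,d,D,l], logical=[d,D,l,A,B]
After op 6 (swap(2, 0)): offset=2, physical=[A,B,l,D,d], logical=[l,D,d,A,B]
After op 7 (replace(0, 'p')): offset=2, physical=[A,B,p,D,d], logical=[p,D,d,A,B]
After op 8 (swap(2, 0)): offset=2, physical=[A,B,d,D,p], logical=[d,D,p,A,B]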